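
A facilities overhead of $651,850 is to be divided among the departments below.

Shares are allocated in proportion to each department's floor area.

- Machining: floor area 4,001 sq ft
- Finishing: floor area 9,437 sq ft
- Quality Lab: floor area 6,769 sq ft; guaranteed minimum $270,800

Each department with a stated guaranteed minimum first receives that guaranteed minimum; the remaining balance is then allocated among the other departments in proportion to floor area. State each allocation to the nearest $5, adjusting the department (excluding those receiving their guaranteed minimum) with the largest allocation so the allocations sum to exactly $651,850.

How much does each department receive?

Machining: $113,455; Finishing: $267,595; Quality Lab: $270,800

Minimums first: Quality Lab $270,800. Residual $381,050.
Residual split over remaining floor area 13,438: Machining 113,452.97 → $113,455; Finishing 267,597.03 → $267,595.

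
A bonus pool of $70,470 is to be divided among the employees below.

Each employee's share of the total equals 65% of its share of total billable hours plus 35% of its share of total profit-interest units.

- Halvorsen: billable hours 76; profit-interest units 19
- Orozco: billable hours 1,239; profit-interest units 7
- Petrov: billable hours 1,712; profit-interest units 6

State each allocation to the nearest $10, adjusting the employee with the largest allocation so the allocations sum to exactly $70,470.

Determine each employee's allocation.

Totals — billable hours 3,027, profit-interest units 32.
Blended shares (65% billable hours + 35% profit-interest units): Halvorsen 0.2241; Orozco 0.3426; Petrov 0.4332.
Raw shares: Halvorsen 15,794.60; Orozco 24,144.29; Petrov 30,531.11.
At nearest $10: Halvorsen $15,790; Orozco $24,140; Petrov $30,530. Sum = $70,460.
Difference $70,470 − $70,460 = +$10 applied to largest allocation (Petrov): Petrov becomes $30,540.

Halvorsen: $15,790; Orozco: $24,140; Petrov: $30,540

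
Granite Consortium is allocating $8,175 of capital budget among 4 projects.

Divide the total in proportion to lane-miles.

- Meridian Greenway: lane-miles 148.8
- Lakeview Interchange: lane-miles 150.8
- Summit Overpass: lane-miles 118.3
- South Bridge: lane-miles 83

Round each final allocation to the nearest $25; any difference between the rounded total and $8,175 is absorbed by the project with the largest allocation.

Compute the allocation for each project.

Sum of lane-miles: 500.9.
Unrounded shares: Meridian Greenway 148.8/500.9 × $8,175 = 2,428.51; Lakeview Interchange 150.8/500.9 × $8,175 = 2,461.15; Summit Overpass 118.3/500.9 × $8,175 = 1,930.73; South Bridge 83/500.9 × $8,175 = 1,354.61.
After rounding ($25): Meridian Greenway $2,425; Lakeview Interchange $2,450; Summit Overpass $1,925; South Bridge $1,350. Sum = $8,150.
Difference $8,175 − $8,150 = +$25 applied to largest allocation (Lakeview Interchange): Lakeview Interchange becomes $2,475.

Meridian Greenway: $2,425; Lakeview Interchange: $2,475; Summit Overpass: $1,925; South Bridge: $1,350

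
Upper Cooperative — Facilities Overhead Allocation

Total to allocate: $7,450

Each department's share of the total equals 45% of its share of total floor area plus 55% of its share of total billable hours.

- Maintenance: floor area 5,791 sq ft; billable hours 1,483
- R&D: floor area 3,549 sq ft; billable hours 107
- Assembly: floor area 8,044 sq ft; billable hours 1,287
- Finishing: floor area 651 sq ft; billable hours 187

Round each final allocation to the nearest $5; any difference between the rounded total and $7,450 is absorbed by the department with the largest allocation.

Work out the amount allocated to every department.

Totals — floor area 18,035, billable hours 3,064.
Combined weights (45% floor area + 55% billable hours): Maintenance 0.4107; R&D 0.1078; Assembly 0.4317; Finishing 0.0498.
Unrounded shares: Maintenance 3,059.70; R&D 802.81; Assembly 3,216.40; Finishing 371.09.
Rounded to nearest $5: Maintenance $3,060; R&D $805; Assembly $3,215; Finishing $370. Sum = $7,450.
Rounded total matches; no reconciliation needed.

Maintenance: $3,060 | R&D: $805 | Assembly: $3,215 | Finishing: $370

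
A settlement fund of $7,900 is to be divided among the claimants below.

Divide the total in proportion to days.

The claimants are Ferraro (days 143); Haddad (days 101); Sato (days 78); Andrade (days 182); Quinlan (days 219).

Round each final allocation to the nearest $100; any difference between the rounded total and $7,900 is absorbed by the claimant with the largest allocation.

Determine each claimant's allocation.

Ferraro: $1,600 · Haddad: $1,100 · Sato: $900 · Andrade: $2,000 · Quinlan: $2,300

Days total: 723.
Unrounded shares: Ferraro 143/723 × $7,900 = 1,562.52; Haddad 101/723 × $7,900 = 1,103.60; Sato 78/723 × $7,900 = 852.28; Andrade 182/723 × $7,900 = 1,988.66; Quinlan 219/723 × $7,900 = 2,392.95.
At nearest $100: Ferraro $1,600; Haddad $1,100; Sato $900; Andrade $2,000; Quinlan $2,400. Sum = $8,000.
Difference $7,900 − $8,000 = −$100 applied to largest allocation (Quinlan): Quinlan becomes $2,300.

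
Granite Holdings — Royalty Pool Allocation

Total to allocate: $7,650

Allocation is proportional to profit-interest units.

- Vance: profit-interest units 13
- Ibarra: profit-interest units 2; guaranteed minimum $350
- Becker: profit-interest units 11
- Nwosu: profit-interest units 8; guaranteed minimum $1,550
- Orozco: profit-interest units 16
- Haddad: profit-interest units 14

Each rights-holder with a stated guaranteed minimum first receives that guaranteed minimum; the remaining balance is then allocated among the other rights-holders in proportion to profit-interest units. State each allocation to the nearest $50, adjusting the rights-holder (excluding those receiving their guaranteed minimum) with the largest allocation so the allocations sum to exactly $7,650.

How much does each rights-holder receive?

Vance: $1,400 · Ibarra: $350 · Becker: $1,150 · Nwosu: $1,550 · Orozco: $1,700 · Haddad: $1,500

Guaranteed amounts: Ibarra $350; Nwosu $1,550. Remaining pool $5,750.
Remaining pool split over remaining profit-interest units 54: Vance 1,384.26 → $1,400; Becker 1,171.30 → $1,150; Orozco 1,703.70 → $1,700; Haddad 1,490.74 → $1,500.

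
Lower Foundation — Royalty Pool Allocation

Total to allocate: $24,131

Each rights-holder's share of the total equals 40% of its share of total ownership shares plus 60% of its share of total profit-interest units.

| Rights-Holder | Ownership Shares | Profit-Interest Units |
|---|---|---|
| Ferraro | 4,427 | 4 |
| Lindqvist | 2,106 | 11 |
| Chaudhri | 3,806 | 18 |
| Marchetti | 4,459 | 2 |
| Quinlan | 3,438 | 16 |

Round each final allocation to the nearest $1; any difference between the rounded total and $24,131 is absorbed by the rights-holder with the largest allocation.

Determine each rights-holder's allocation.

Ownership shares total 18,236; profit-interest units total 51.
Blended shares (40% ownership shares + 60% profit-interest units): Ferraro 0.1442; Lindqvist 0.1756; Chaudhri 0.2952; Marchetti 0.1213; Quinlan 0.2636.
Unrounded shares: Ferraro 3,478.81; Lindqvist 4,237.55; Chaudhri 7,124.63; Marchetti 2,927.96; Quinlan 6,362.06.
After rounding ($1): Ferraro $3,479; Lindqvist $4,238; Chaudhri $7,125; Marchetti $2,928; Quinlan $6,362. Sum = $24,132.
Difference $24,131 − $24,132 = −$1 applied to largest allocation (Chaudhri): Chaudhri becomes $7,124.

Ferraro: $3,479 · Lindqvist: $4,238 · Chaudhri: $7,124 · Marchetti: $2,928 · Quinlan: $6,362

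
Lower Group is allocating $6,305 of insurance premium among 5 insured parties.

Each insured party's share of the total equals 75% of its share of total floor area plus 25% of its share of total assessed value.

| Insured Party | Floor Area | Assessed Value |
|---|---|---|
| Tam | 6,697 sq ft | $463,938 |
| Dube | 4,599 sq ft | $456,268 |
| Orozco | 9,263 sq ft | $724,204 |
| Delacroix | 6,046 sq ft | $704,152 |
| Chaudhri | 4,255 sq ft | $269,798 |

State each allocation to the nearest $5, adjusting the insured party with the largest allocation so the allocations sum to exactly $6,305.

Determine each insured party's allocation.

Tam: $1,305; Dube: $980; Orozco: $1,855; Delacroix: $1,350; Chaudhri: $815

Totals — floor area 30,860, assessed value 2,618,360.
Combined weights (75% floor area + 25% assessed value): Tam 0.2071; Dube 0.1553; Orozco 0.2943; Delacroix 0.2142; Chaudhri 0.1292.
Pro-rata amounts: Tam 1,305.49; Dube 979.39; Orozco 1,855.36; Delacroix 1,350.34; Chaudhri 814.42.
After rounding ($5): Tam $1,305; Dube $980; Orozco $1,855; Delacroix $1,350; Chaudhri $815. Sum = $6,305.
Rounded total matches; no reconciliation needed.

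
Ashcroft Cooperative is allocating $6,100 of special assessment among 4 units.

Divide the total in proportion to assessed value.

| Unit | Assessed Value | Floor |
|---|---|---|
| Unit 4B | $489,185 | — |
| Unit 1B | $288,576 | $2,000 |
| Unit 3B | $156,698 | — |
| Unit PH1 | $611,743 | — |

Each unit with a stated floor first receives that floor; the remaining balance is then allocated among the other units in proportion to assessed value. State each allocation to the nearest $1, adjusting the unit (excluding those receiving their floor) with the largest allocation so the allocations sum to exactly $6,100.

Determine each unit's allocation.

Unit 4B: $1,595; Unit 1B: $2,000; Unit 3B: $511; Unit PH1: $1,994

Minimums first: Unit 1B $2,000. Residual $4,100.
Residual split over remaining assessed value 1,257,626: Unit 4B 1,594.80 → $1,595; Unit 3B 510.85 → $511; Unit PH1 1,994.35 → $1,994.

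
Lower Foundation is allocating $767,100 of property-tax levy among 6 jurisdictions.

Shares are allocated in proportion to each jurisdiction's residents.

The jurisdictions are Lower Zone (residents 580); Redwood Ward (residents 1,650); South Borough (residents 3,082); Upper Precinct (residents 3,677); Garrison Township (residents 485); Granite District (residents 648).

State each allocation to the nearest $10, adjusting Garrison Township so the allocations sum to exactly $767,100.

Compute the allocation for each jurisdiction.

Residents total: 10,122.
Unrounded shares: Lower Zone 580/10,122 × $767,100 = 43,955.54; Redwood Ward 1,650/10,122 × $767,100 = 125,045.94; South Borough 3,082/10,122 × $767,100 = 233,570.66; Upper Precinct 3,677/10,122 × $767,100 = 278,662.98; Garrison Township 485/10,122 × $767,100 = 36,755.93; Granite District 648/10,122 × $767,100 = 49,108.95.
At nearest $10: Lower Zone $43,960; Redwood Ward $125,050; South Borough $233,570; Upper Precinct $278,660; Garrison Township $36,760; Granite District $49,110. Sum = $767,110.
Difference $767,100 − $767,110 = −$10 applied to Garrison Township: Garrison Township becomes $36,750.

Lower Zone: $43,960; Redwood Ward: $125,050; South Borough: $233,570; Upper Precinct: $278,660; Garrison Township: $36,750; Granite District: $49,110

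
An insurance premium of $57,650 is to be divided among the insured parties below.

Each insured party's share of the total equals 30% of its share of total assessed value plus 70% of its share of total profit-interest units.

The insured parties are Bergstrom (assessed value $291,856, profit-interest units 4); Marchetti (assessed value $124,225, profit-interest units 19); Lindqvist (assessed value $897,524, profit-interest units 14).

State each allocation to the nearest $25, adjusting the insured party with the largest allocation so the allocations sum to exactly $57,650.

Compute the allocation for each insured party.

Totals — assessed value 1,313,605, profit-interest units 37.
Blended shares (30% assessed value + 70% profit-interest units): Bergstrom 0.1423; Marchetti 0.3878; Lindqvist 0.4698.
Pro-rata amounts: Bergstrom 8,205.30; Marchetti 22,358.39; Lindqvist 27,086.31.
After rounding ($25): Bergstrom $8,200; Marchetti $22,350; Lindqvist $27,075. Sum = $57,625.
Difference $57,650 − $57,625 = +$25 applied to largest allocation (Lindqvist): Lindqvist becomes $27,100.

Bergstrom: $8,200; Marchetti: $22,350; Lindqvist: $27,100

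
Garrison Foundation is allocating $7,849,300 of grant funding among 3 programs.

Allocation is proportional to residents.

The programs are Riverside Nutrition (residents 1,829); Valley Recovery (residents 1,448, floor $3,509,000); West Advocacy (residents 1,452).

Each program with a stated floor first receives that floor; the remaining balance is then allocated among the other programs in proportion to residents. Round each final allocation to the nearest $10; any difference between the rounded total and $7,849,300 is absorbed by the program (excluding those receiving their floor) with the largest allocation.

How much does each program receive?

Fund the minimums — Valley Recovery $3,509,000. Balance $4,340,300.
Balance split over remaining residents 3,281: Riverside Nutrition 2,419,508.90 → $2,419,510; West Advocacy 1,920,791.10 → $1,920,790.

Riverside Nutrition: $2,419,510 · Valley Recovery: $3,509,000 · West Advocacy: $1,920,790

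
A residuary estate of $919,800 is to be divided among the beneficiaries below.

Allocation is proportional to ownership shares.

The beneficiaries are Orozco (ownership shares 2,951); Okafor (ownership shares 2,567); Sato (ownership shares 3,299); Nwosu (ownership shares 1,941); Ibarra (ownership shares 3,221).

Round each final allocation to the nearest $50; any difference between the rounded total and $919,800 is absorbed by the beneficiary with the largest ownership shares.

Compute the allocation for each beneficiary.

Ownership shares total: 13,979.
Proportional shares: Orozco 2,951/13,979 × $919,800 = 194,171.96; Okafor 2,567/13,979 × $919,800 = 168,905.26; Sato 3,299/13,979 × $919,800 = 217,069.90; Nwosu 1,941/13,979 × $919,800 = 127,715.27; Ibarra 3,221/13,979 × $919,800 = 211,937.61.
Rounded to nearest $50: Orozco $194,150; Okafor $168,900; Sato $217,050; Nwosu $127,700; Ibarra $211,950. Sum = $919,750.
Difference $919,800 − $919,750 = +$50 applied to largest ownership shares (Sato): Sato becomes $217,100.

Orozco: $194,150 · Okafor: $168,900 · Sato: $217,100 · Nwosu: $127,700 · Ibarra: $211,950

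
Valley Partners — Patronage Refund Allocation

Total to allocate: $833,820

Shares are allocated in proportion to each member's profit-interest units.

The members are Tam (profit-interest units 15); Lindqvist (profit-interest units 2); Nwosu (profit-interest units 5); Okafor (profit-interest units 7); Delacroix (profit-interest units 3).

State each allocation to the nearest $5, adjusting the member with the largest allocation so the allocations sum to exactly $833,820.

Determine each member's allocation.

Profit-interest units total: 32.
Unrounded shares: Tam 15/32 × $833,820 = 390,853.12; Lindqvist 2/32 × $833,820 = 52,113.75; Nwosu 5/32 × $833,820 = 130,284.38; Okafor 7/32 × $833,820 = 182,398.12; Delacroix 3/32 × $833,820 = 78,170.62.
After rounding ($5): Tam $390,855; Lindqvist $52,115; Nwosu $130,285; Okafor $182,400; Delacroix $78,170. Sum = $833,825.
Difference $833,820 − $833,825 = −$5 applied to largest allocation (Tam): Tam becomes $390,850.

Tam: $390,850; Lindqvist: $52,115; Nwosu: $130,285; Okafor: $182,400; Delacroix: $78,170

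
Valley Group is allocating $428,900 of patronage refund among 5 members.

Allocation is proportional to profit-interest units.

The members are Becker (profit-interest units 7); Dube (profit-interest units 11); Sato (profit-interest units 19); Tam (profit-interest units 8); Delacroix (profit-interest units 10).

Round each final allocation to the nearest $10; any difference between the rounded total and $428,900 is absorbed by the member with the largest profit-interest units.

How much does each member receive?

Profit-interest units total: 55.
Proportional shares: Becker 7/55 × $428,900 = 54,587.27; Dube 11/55 × $428,900 = 85,780.00; Sato 19/55 × $428,900 = 148,165.45; Tam 8/55 × $428,900 = 62,385.45; Delacroix 10/55 × $428,900 = 77,981.82.
At nearest $10: Becker $54,590; Dube $85,780; Sato $148,170; Tam $62,390; Delacroix $77,980. Sum = $428,910.
Difference $428,900 − $428,910 = −$10 applied to largest profit-interest units (Sato): Sato becomes $148,160.

Becker: $54,590; Dube: $85,780; Sato: $148,160; Tam: $62,390; Delacroix: $77,980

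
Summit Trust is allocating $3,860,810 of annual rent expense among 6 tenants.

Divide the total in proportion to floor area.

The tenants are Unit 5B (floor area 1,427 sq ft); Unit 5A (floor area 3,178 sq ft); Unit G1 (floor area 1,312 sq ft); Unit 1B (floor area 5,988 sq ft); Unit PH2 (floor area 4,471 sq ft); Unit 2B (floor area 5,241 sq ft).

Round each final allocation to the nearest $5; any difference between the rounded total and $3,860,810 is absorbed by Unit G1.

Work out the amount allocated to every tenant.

Total floor area = 21,617.
Unrounded shares: Unit 5B 1,427/21,617 × $3,860,810 = 254,863.11; Unit 5A 3,178/21,617 × $3,860,810 = 567,592.83; Unit G1 1,312/21,617 × $3,860,810 = 234,324.04; Unit 1B 5,988/21,617 × $3,860,810 = 1,069,460.62; Unit PH2 4,471/21,617 × $3,860,810 = 798,523.45; Unit 2B 5,241/21,617 × $3,860,810 = 936,045.95.
At nearest $5: Unit 5B $254,865; Unit 5A $567,595; Unit G1 $234,325; Unit 1B $1,069,460; Unit PH2 $798,525; Unit 2B $936,045. Sum = $3,860,815.
Difference $3,860,810 − $3,860,815 = −$5 applied to Unit G1: Unit G1 becomes $234,320.

Unit 5B: $254,865; Unit 5A: $567,595; Unit G1: $234,320; Unit 1B: $1,069,460; Unit PH2: $798,525; Unit 2B: $936,045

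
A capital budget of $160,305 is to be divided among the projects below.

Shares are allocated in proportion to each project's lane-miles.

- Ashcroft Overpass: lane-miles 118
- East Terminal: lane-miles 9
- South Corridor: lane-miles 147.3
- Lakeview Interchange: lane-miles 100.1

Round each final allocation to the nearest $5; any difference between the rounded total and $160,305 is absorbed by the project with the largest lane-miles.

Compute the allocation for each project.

Total lane-miles = 118 + 9 + 147.3 + 100.1 = 374.4.
Unrounded shares: Ashcroft Overpass 50,523.48; East Terminal 3,853.49; South Corridor 63,068.71; Lakeview Interchange 42,859.32.
At nearest $5: Ashcroft Overpass $50,525; East Terminal $3,855; South Corridor $63,070; Lakeview Interchange $42,860. Sum = $160,310.
Difference $160,305 − $160,310 = −$5 applied to largest lane-miles (South Corridor): South Corridor becomes $63,065.

Ashcroft Overpass: $50,525; East Terminal: $3,855; South Corridor: $63,065; Lakeview Interchange: $42,860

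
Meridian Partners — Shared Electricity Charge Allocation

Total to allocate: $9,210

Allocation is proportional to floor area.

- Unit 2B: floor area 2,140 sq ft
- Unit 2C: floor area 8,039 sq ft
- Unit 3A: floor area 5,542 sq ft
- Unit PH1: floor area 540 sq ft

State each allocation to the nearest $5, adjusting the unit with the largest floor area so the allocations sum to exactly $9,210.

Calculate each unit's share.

Total floor area = 2,140 + 8,039 + 5,542 + 540 = 16,261.
Pro-rata amounts: Unit 2B 1,212.07; Unit 2C 4,553.18; Unit 3A 3,138.91; Unit PH1 305.85.
At nearest $5: Unit 2B $1,210; Unit 2C $4,555; Unit 3A $3,140; Unit PH1 $305. Sum = $9,210.
No rounding difference to absorb.

Unit 2B: $1,210 | Unit 2C: $4,555 | Unit 3A: $3,140 | Unit PH1: $305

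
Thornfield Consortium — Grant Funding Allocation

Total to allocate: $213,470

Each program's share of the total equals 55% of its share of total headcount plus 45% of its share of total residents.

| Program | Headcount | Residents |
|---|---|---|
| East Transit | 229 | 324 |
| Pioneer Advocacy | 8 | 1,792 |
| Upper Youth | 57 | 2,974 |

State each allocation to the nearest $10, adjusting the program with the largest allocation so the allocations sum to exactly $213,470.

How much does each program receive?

East Transit: $97,570; Pioneer Advocacy: $37,010; Upper Youth: $78,890

Totals — headcount 294, residents 5,090.
Combined weights (55% headcount + 45% residents): East Transit 0.4570; Pioneer Advocacy 0.1734; Upper Youth 0.3696.
Unrounded shares: East Transit 97,565.56; Pioneer Advocacy 37,014.48; Upper Youth 78,889.96.
Rounded to nearest $10: East Transit $97,570; Pioneer Advocacy $37,010; Upper Youth $78,890. Sum = $213,470.
Sum already equals the total — no adjustment.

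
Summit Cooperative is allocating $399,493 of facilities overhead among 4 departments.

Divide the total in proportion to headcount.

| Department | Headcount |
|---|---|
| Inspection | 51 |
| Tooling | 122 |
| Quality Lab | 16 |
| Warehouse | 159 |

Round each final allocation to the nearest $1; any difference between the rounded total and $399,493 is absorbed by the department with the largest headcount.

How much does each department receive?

Inspection: $58,546 · Tooling: $140,052 · Quality Lab: $18,367 · Warehouse: $182,528

Combined headcount = 51 + 122 + 16 + 159 = 348.
Unrounded shares: Inspection 58,546.39; Tooling 140,052.14; Quality Lab 18,367.49; Warehouse 182,526.97.
At nearest $1: Inspection $58,546; Tooling $140,052; Quality Lab $18,367; Warehouse $182,527. Sum = $399,492.
Difference $399,493 − $399,492 = +$1 applied to largest headcount (Warehouse): Warehouse becomes $182,528.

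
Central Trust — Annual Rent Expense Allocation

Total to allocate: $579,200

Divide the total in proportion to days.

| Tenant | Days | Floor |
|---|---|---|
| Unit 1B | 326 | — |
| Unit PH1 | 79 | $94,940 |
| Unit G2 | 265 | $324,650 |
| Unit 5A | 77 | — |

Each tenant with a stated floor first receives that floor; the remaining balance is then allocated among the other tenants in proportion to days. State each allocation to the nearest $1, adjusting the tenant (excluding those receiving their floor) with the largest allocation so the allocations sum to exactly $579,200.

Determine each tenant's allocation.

Unit 1B: $129,114 | Unit PH1: $94,940 | Unit G2: $324,650 | Unit 5A: $30,496

Minimums first: Unit PH1 $94,940; Unit G2 $324,650. Residual $159,610.
Residual split over remaining days 403: Unit 1B 129,113.80 → $129,114; Unit 5A 30,496.20 → $30,496.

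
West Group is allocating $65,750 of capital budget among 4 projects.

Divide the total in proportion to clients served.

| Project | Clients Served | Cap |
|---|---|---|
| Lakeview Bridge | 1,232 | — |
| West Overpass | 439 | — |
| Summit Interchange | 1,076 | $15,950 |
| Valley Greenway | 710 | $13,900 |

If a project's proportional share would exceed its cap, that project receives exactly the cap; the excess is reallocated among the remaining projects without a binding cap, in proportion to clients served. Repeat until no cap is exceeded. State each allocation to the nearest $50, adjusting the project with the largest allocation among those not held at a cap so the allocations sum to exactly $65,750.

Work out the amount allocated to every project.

Lakeview Bridge: $26,450; West Overpass: $9,450; Summit Interchange: $15,950; Valley Greenway: $13,900

Total clients served = 3,457.
Proportional shares (ignoring caps): Lakeview Bridge 23,431.88; West Overpass 8,349.51; Summit Interchange 20,464.85; Valley Greenway 13,503.76.
Held at cap: Summit Interchange ($15,950); balance $49,800 reallocated over remaining clients served 2,381.
Held at cap: Valley Greenway ($13,900); balance $35,900 reallocated over remaining clients served 1,671.
Redistributed shares: Lakeview Bridge 26,468.46 → $26,450; West Overpass 9,431.54 → $9,450.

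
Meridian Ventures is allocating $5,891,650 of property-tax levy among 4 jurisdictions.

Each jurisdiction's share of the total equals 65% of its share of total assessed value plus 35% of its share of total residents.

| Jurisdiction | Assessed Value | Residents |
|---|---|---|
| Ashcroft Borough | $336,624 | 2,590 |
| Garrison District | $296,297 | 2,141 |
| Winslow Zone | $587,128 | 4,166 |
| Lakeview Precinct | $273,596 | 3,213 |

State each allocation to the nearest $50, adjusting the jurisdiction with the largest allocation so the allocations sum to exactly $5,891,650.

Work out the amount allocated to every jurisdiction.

Totals — assessed value 1,493,645, residents 12,110.
Blended shares (65% assessed value + 35% residents): Ashcroft Borough 0.2213; Garrison District 0.1908; Winslow Zone 0.3759; Lakeview Precinct 0.2119.
Raw shares: Ashcroft Borough 1,304,096.25; Garrison District 1,124,246.20; Winslow Zone 2,214,725.71; Lakeview Precinct 1,248,581.84.
At nearest $50: Ashcroft Borough $1,304,100; Garrison District $1,124,250; Winslow Zone $2,214,750; Lakeview Precinct $1,248,600. Sum = $5,891,700.
Difference $5,891,650 − $5,891,700 = −$50 applied to largest allocation (Winslow Zone): Winslow Zone becomes $2,214,700.

Ashcroft Borough: $1,304,100; Garrison District: $1,124,250; Winslow Zone: $2,214,700; Lakeview Precinct: $1,248,600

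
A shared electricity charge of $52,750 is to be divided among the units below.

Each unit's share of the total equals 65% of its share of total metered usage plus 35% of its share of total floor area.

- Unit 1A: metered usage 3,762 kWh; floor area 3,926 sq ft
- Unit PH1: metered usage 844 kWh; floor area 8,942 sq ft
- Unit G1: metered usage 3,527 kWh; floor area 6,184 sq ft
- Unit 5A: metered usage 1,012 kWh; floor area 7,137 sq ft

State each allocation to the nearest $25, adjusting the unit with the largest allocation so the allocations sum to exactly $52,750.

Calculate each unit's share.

Unit 1A: $16,875 | Unit PH1: $9,475 | Unit G1: $17,575 | Unit 5A: $8,825

Totals — metered usage 9,145, floor area 26,189.
Composite weights (65% metered usage + 35% floor area): Unit 1A 0.3199; Unit PH1 0.1795; Unit G1 0.3333; Unit 5A 0.1673.
Proportional shares: Unit 1A 16,872.65; Unit PH1 9,468.28; Unit G1 17,583.38; Unit 5A 8,825.69.
Rounded to nearest $25: Unit 1A $16,875; Unit PH1 $9,475; Unit G1 $17,575; Unit 5A $8,825. Sum = $52,750.
Sum already equals the total — no adjustment.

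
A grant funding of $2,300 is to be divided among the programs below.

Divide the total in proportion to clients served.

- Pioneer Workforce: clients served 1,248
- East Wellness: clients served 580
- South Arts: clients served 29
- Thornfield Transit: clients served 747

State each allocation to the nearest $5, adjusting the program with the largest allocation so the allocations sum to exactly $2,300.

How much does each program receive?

Pioneer Workforce: $1,105; East Wellness: $510; South Arts: $25; Thornfield Transit: $660

Total clients served = 2,604.
Pro-rata amounts: Pioneer Workforce 1,248/2,604 × $2,300 = 1,102.30; East Wellness 580/2,604 × $2,300 = 512.29; South Arts 29/2,604 × $2,300 = 25.61; Thornfield Transit 747/2,604 × $2,300 = 659.79.
After rounding ($5): Pioneer Workforce $1,100; East Wellness $510; South Arts $25; Thornfield Transit $660. Sum = $2,295.
Difference $2,300 − $2,295 = +$5 applied to largest allocation (Pioneer Workforce): Pioneer Workforce becomes $1,105.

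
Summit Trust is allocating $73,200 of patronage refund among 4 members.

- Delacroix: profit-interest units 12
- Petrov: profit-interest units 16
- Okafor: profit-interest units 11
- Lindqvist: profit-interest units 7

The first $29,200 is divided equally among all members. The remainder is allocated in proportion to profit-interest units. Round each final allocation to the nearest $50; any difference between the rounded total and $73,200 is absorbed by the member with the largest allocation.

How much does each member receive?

First tranche $29,200 split equally: $7,300 each.
Remainder $44,000 by profit-interest units (total 46): Delacroix 11,478.26 → $11,500; Petrov 15,304.35 → $15,300; Okafor 10,521.74 → $10,500; Lindqvist 6,695.65 → $6,700.
Totals: Delacroix $7,300 + $11,500 = $18,800; Petrov $7,300 + $15,300 = $22,600; Okafor $7,300 + $10,500 = $17,800; Lindqvist $7,300 + $6,700 = $14,000.

Delacroix: $18,800; Petrov: $22,600; Okafor: $17,800; Lindqvist: $14,000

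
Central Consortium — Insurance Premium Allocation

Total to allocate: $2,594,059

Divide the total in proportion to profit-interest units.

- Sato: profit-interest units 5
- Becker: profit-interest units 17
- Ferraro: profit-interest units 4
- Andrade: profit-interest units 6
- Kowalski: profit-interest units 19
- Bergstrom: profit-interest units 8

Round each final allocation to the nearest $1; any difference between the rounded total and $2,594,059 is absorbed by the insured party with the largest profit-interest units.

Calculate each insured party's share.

Sum of profit-interest units: 59.
Pro-rata amounts: Sato 5/59 × $2,594,059 = 219,835.51; Becker 17/59 × $2,594,059 = 747,440.73; Ferraro 4/59 × $2,594,059 = 175,868.41; Andrade 6/59 × $2,594,059 = 263,802.61; Kowalski 19/59 × $2,594,059 = 835,374.93; Bergstrom 8/59 × $2,594,059 = 351,736.81.
At nearest $1: Sato $219,836; Becker $747,441; Ferraro $175,868; Andrade $263,803; Kowalski $835,375; Bergstrom $351,737. Sum = $2,594,060.
Difference $2,594,059 − $2,594,060 = −$1 applied to largest profit-interest units (Kowalski): Kowalski becomes $835,374.

Sato: $219,836 · Becker: $747,441 · Ferraro: $175,868 · Andrade: $263,803 · Kowalski: $835,374 · Bergstrom: $351,737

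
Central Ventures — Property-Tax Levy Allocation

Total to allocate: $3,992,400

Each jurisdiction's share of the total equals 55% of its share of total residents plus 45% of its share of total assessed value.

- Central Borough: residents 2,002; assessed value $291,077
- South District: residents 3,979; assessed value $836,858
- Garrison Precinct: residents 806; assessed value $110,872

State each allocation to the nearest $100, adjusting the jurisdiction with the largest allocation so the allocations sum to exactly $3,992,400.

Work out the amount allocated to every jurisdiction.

Central Borough: $1,069,800 · South District: $2,501,000 · Garrison Precinct: $421,600

Residents total 6,787; assessed value total 1,238,807.
Blended shares (55% residents + 45% assessed value): Central Borough 0.2680; South District 0.6264; Garrison Precinct 0.1056.
Unrounded shares: Central Borough 1,069,847.97; South District 2,500,992.12; Garrison Precinct 421,559.91.
At nearest $100: Central Borough $1,069,800; South District $2,501,000; Garrison Precinct $421,600. Sum = $3,992,400.
Sum already equals the total — no adjustment.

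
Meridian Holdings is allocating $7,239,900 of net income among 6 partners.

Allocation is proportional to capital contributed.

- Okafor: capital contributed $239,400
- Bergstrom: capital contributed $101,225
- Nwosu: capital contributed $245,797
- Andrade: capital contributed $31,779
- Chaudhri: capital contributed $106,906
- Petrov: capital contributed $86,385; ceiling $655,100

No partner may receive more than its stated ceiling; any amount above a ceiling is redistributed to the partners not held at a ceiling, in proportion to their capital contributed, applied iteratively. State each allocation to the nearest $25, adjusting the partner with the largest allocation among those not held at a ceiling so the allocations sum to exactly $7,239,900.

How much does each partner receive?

Okafor: $2,174,025 · Bergstrom: $919,250 · Nwosu: $2,232,100 · Andrade: $288,600 · Chaudhri: $970,825 · Petrov: $655,100

Sum of capital contributed: 811,492.
Unconstrained shares: Okafor 2,135,858.47; Bergstrom 903,100.56; Nwosu 2,192,930.68; Andrade 283,523.17; Chaudhri 953,784.82; Petrov 770,702.31.
Cap binds for Petrov ($655,100); balance $6,584,800 reallocated over remaining capital contributed 725,107.
Remaining shares: Okafor 2,174,025.52 → $2,174,025; Bergstrom 919,238.65 → $919,250; Nwosu 2,232,117.58 → $2,232,125; Andrade 288,589.63 → $288,600; Chaudhri 970,828.62 → $970,825.
Rounding difference −$25 applied to Nwosu → $2,232,100.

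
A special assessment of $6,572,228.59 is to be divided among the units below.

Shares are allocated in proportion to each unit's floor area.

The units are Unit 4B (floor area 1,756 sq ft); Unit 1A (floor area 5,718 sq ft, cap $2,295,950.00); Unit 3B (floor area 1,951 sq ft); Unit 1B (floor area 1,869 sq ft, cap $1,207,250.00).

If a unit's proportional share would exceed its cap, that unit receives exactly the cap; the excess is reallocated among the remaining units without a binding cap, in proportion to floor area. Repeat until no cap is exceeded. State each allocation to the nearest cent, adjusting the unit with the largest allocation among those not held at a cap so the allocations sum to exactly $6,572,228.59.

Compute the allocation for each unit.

Total floor area = 11,294.
Proportional shares (ignoring caps): Unit 4B 1,021,855.2686; Unit 1A 3,327,430.7666; Unit 3B 1,135,330.0849; Unit 1B 1,087,612.4699.
Capped: Unit 1A ($2,295,950.00); residual $4,276,278.59 reallocated over remaining floor area 5,576.
Capped: Unit 1B ($1,207,250.00); residual $3,069,028.59 reallocated over remaining floor area 3,707.
Redistributed shares: Unit 4B 1,453,793.9585 → $1,453,793.96; Unit 3B 1,615,234.6315 → $1,615,234.63.

Unit 4B: $1,453,793.96 | Unit 1A: $2,295,950.00 | Unit 3B: $1,615,234.63 | Unit 1B: $1,207,250.00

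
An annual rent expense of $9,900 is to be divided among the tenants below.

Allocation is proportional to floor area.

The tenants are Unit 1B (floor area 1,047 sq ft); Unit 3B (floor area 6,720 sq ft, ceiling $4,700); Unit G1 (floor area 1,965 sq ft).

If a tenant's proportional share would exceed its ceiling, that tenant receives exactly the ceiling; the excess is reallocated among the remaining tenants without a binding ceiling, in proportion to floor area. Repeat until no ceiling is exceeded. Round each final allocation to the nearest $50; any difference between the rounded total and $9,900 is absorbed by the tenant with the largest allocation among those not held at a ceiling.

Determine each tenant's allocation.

Unit 1B: $1,800 | Unit 3B: $4,700 | Unit G1: $3,400

Total floor area = 9,732.
Unconstrained shares: Unit 1B 1,065.07; Unit 3B 6,836.00; Unit G1 1,998.92.
Held at cap: Unit 3B ($4,700); remaining pool $5,200 reallocated over remaining floor area 3,012.
Redistributed shares: Unit 1B 1,807.57 → $1,800; Unit G1 3,392.43 → $3,400.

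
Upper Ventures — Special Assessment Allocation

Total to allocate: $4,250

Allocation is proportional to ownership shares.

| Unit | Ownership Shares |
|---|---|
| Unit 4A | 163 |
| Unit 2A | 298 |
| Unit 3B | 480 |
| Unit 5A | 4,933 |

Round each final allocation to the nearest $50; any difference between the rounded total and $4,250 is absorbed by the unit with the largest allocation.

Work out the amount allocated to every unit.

Sum of ownership shares: 5,874.
Proportional shares: Unit 4A 163/5,874 × $4,250 = 117.93; Unit 2A 298/5,874 × $4,250 = 215.61; Unit 3B 480/5,874 × $4,250 = 347.29; Unit 5A 4,933/5,874 × $4,250 = 3,569.16.
At nearest $50: Unit 4A $100; Unit 2A $200; Unit 3B $350; Unit 5A $3,550. Sum = $4,200.
Difference $4,250 − $4,200 = +$50 applied to largest allocation (Unit 5A): Unit 5A becomes $3,600.

Unit 4A: $100 · Unit 2A: $200 · Unit 3B: $350 · Unit 5A: $3,600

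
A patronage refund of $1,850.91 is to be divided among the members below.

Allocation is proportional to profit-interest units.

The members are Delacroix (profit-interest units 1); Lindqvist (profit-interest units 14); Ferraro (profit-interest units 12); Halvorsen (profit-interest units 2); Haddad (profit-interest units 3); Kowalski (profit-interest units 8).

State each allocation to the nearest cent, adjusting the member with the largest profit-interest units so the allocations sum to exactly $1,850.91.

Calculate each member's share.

Sum of profit-interest units: 1 + 14 + 12 + 2 + 3 + 8 = 40.
Pro-rata amounts: Delacroix 46.2728; Lindqvist 647.8185; Ferraro 555.2730; Halvorsen 92.5455; Haddad 138.8183; Kowalski 370.1820.
At nearest cent: Delacroix $46.27; Lindqvist $647.82; Ferraro $555.27; Halvorsen $92.55; Haddad $138.82; Kowalski $370.18. Sum = $1,850.91.
Rounded total matches; no reconciliation needed.

Delacroix: $46.27 | Lindqvist: $647.82 | Ferraro: $555.27 | Halvorsen: $92.55 | Haddad: $138.82 | Kowalski: $370.18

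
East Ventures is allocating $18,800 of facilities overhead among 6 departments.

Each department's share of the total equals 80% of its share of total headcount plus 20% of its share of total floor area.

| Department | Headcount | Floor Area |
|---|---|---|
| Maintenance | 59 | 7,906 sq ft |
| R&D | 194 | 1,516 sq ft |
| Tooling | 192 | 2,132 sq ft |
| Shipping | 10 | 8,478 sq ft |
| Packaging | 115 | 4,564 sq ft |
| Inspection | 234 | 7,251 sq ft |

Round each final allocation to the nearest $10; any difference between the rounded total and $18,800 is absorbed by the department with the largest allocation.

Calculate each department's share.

Headcount total 804; floor area total 31,847.
Composite weights (80% headcount + 20% floor area): Maintenance 0.1084; R&D 0.2026; Tooling 0.2044; Shipping 0.0632; Packaging 0.1431; Inspection 0.2784.
Pro-rata amounts: Maintenance 2,037.10; R&D 3,808.04; Tooling 3,843.36; Shipping 1,188.02; Packaging 2,690.09; Inspection 5,233.40.
Rounded to nearest $10: Maintenance $2,040; R&D $3,810; Tooling $3,840; Shipping $1,190; Packaging $2,690; Inspection $5,230. Sum = $18,800.
Rounded total matches; no reconciliation needed.

Maintenance: $2,040; R&D: $3,810; Tooling: $3,840; Shipping: $1,190; Packaging: $2,690; Inspection: $5,230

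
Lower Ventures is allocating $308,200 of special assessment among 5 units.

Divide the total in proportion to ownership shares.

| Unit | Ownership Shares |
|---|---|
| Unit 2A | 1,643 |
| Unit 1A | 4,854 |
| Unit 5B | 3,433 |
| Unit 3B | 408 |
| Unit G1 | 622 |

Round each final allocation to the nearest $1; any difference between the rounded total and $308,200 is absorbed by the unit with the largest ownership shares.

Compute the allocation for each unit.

Total ownership shares = 1,643 + 4,854 + 3,433 + 408 + 622 = 10,960.
Unrounded shares: Unit 2A 46,201.88; Unit 1A 136,496.61; Unit 5B 96,537.46; Unit 3B 11,473.14; Unit G1 17,490.91.
Rounded to nearest $1: Unit 2A $46,202; Unit 1A $136,497; Unit 5B $96,537; Unit 3B $11,473; Unit G1 $17,491. Sum = $308,200.
Sum already equals the total — no adjustment.

Unit 2A: $46,202; Unit 1A: $136,497; Unit 5B: $96,537; Unit 3B: $11,473; Unit G1: $17,491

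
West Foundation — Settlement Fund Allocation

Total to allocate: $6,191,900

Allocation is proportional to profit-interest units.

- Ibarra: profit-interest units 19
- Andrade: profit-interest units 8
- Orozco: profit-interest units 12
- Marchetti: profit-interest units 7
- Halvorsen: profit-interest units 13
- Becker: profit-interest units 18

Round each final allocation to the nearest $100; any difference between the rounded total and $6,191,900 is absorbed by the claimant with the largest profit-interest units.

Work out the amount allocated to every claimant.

Ibarra: $1,527,800; Andrade: $643,300; Orozco: $965,000; Marchetti: $562,900; Halvorsen: $1,045,400; Becker: $1,447,500

Combined profit-interest units = 77.
Unrounded shares: Ibarra 19/77 × $6,191,900 = 1,527,871.43; Andrade 8/77 × $6,191,900 = 643,314.29; Orozco 12/77 × $6,191,900 = 964,971.43; Marchetti 7/77 × $6,191,900 = 562,900.00; Halvorsen 13/77 × $6,191,900 = 1,045,385.71; Becker 18/77 × $6,191,900 = 1,447,457.14.
After rounding ($100): Ibarra $1,527,900; Andrade $643,300; Orozco $965,000; Marchetti $562,900; Halvorsen $1,045,400; Becker $1,447,500. Sum = $6,192,000.
Difference $6,191,900 − $6,192,000 = −$100 applied to largest profit-interest units (Ibarra): Ibarra becomes $1,527,800.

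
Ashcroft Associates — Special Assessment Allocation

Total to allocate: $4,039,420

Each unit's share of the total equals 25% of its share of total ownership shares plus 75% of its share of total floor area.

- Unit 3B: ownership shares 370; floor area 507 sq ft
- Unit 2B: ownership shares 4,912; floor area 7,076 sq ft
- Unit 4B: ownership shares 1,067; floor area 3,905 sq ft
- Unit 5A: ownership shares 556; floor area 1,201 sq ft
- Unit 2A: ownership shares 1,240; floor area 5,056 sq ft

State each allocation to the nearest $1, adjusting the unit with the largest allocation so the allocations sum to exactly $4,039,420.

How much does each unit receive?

Ownership shares total 8,145; floor area total 17,745.
Composite weights (25% ownership shares + 75% floor area): Unit 3B 0.0328; Unit 2B 0.4498; Unit 4B 0.1978; Unit 5A 0.0678; Unit 2A 0.2518.
Raw shares: Unit 3B 132,433.32; Unit 2B 1,817,082.60; Unit 4B 798,983.73; Unit 5A 273,979.57; Unit 2A 1,016,940.78.
After rounding ($1): Unit 3B $132,433; Unit 2B $1,817,083; Unit 4B $798,984; Unit 5A $273,980; Unit 2A $1,016,941. Sum = $4,039,421.
Difference $4,039,420 − $4,039,421 = −$1 applied to largest allocation (Unit 2B): Unit 2B becomes $1,817,082.

Unit 3B: $132,433 · Unit 2B: $1,817,082 · Unit 4B: $798,984 · Unit 5A: $273,980 · Unit 2A: $1,016,941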